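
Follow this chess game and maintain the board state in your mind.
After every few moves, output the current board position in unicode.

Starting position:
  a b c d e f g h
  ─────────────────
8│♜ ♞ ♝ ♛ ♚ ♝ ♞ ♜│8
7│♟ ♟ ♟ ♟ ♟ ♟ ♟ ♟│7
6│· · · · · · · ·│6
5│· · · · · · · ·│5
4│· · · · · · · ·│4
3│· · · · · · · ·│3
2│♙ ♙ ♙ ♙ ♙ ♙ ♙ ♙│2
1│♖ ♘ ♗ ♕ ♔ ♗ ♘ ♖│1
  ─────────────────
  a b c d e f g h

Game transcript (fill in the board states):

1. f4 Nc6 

  a b c d e f g h
  ─────────────────
8│♜ · ♝ ♛ ♚ ♝ ♞ ♜│8
7│♟ ♟ ♟ ♟ ♟ ♟ ♟ ♟│7
6│· · ♞ · · · · ·│6
5│· · · · · · · ·│5
4│· · · · · ♙ · ·│4
3│· · · · · · · ·│3
2│♙ ♙ ♙ ♙ ♙ · ♙ ♙│2
1│♖ ♘ ♗ ♕ ♔ ♗ ♘ ♖│1
  ─────────────────
  a b c d e f g h

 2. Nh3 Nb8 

  a b c d e f g h
  ─────────────────
8│♜ ♞ ♝ ♛ ♚ ♝ ♞ ♜│8
7│♟ ♟ ♟ ♟ ♟ ♟ ♟ ♟│7
6│· · · · · · · ·│6
5│· · · · · · · ·│5
4│· · · · · ♙ · ·│4
3│· · · · · · · ♘│3
2│♙ ♙ ♙ ♙ ♙ · ♙ ♙│2
1│♖ ♘ ♗ ♕ ♔ ♗ · ♖│1
  ─────────────────
  a b c d e f g h

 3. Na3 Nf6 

  a b c d e f g h
  ─────────────────
8│♜ ♞ ♝ ♛ ♚ ♝ · ♜│8
7│♟ ♟ ♟ ♟ ♟ ♟ ♟ ♟│7
6│· · · · · ♞ · ·│6
5│· · · · · · · ·│5
4│· · · · · ♙ · ·│4
3│♘ · · · · · · ♘│3
2│♙ ♙ ♙ ♙ ♙ · ♙ ♙│2
1│♖ · ♗ ♕ ♔ ♗ · ♖│1
  ─────────────────
  a b c d e f g h

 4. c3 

  a b c d e f g h
  ─────────────────
8│♜ ♞ ♝ ♛ ♚ ♝ · ♜│8
7│♟ ♟ ♟ ♟ ♟ ♟ ♟ ♟│7
6│· · · · · ♞ · ·│6
5│· · · · · · · ·│5
4│· · · · · ♙ · ·│4
3│♘ · ♙ · · · · ♘│3
2│♙ ♙ · ♙ ♙ · ♙ ♙│2
1│♖ · ♗ ♕ ♔ ♗ · ♖│1
  ─────────────────
  a b c d e f g h


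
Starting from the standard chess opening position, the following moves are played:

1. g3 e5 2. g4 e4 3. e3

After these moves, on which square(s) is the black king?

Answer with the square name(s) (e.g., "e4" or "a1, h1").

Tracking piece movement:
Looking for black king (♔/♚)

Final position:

  a b c d e f g h
  ─────────────────
8│♜ ♞ ♝ ♛ ♚ ♝ ♞ ♜│8
7│♟ ♟ ♟ ♟ · ♟ ♟ ♟│7
6│· · · · · · · ·│6
5│· · · · · · · ·│5
4│· · · · ♟ · ♙ ·│4
3│· · · · ♙ · · ·│3
2│♙ ♙ ♙ ♙ · ♙ · ♙│2
1│♖ ♘ ♗ ♕ ♔ ♗ ♘ ♖│1
  ─────────────────
  a b c d e f g h


e8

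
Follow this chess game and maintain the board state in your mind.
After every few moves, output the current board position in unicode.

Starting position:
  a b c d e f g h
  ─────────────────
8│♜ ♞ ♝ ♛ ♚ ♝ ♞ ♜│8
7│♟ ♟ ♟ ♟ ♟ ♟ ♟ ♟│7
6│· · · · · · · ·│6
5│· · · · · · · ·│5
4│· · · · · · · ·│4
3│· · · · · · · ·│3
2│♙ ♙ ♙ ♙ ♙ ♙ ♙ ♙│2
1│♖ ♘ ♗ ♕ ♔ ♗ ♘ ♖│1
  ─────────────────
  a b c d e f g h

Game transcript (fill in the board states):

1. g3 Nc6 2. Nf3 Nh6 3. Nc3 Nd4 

  a b c d e f g h
  ─────────────────
8│♜ · ♝ ♛ ♚ ♝ · ♜│8
7│♟ ♟ ♟ ♟ ♟ ♟ ♟ ♟│7
6│· · · · · · · ♞│6
5│· · · · · · · ·│5
4│· · · ♞ · · · ·│4
3│· · ♘ · · ♘ ♙ ·│3
2│♙ ♙ ♙ ♙ ♙ ♙ · ♙│2
1│♖ · ♗ ♕ ♔ ♗ · ♖│1
  ─────────────────
  a b c d e f g h

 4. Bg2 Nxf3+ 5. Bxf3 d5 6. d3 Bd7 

  a b c d e f g h
  ─────────────────
8│♜ · · ♛ ♚ ♝ · ♜│8
7│♟ ♟ ♟ ♝ ♟ ♟ ♟ ♟│7
6│· · · · · · · ♞│6
5│· · · ♟ · · · ·│5
4│· · · · · · · ·│4
3│· · ♘ ♙ · ♗ ♙ ·│3
2│♙ ♙ ♙ · ♙ ♙ · ♙│2
1│♖ · ♗ ♕ ♔ · · ♖│1
  ─────────────────
  a b c d e f g h

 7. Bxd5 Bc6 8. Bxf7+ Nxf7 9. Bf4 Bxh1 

  a b c d e f g h
  ─────────────────
8│♜ · · ♛ ♚ ♝ · ♜│8
7│♟ ♟ ♟ · ♟ ♞ ♟ ♟│7
6│· · · · · · · ·│6
5│· · · · · · · ·│5
4│· · · · · ♗ · ·│4
3│· · ♘ ♙ · · ♙ ·│3
2│♙ ♙ ♙ · ♙ ♙ · ♙│2
1│♖ · · ♕ ♔ · · ♝│1
  ─────────────────
  a b c d e f g h

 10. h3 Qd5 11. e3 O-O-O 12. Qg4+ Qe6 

  a b c d e f g h
  ─────────────────
8│· · ♚ ♜ · ♝ · ♜│8
7│♟ ♟ ♟ · ♟ ♞ ♟ ♟│7
6│· · · · ♛ · · ·│6
5│· · · · · · · ·│5
4│· · · · · ♗ ♕ ·│4
3│· · ♘ ♙ ♙ · ♙ ♙│3
2│♙ ♙ ♙ · · ♙ · ·│2
1│♖ · · · ♔ · · ♝│1
  ─────────────────
  a b c d e f g h

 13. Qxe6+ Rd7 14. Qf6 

  a b c d e f g h
  ─────────────────
8│· · ♚ · · ♝ · ♜│8
7│♟ ♟ ♟ ♜ ♟ ♞ ♟ ♟│7
6│· · · · · ♕ · ·│6
5│· · · · · · · ·│5
4│· · · · · ♗ · ·│4
3│· · ♘ ♙ ♙ · ♙ ♙│3
2│♙ ♙ ♙ · · ♙ · ·│2
1│♖ · · · ♔ · · ♝│1
  ─────────────────
  a b c d e f g h


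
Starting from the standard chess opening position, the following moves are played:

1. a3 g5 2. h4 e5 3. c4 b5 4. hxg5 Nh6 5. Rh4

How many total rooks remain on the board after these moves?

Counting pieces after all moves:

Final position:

  a b c d e f g h
  ─────────────────
8│♜ ♞ ♝ ♛ ♚ ♝ · ♜│8
7│♟ · ♟ ♟ · ♟ · ♟│7
6│· · · · · · · ♞│6
5│· ♟ · · ♟ · ♙ ·│5
4│· · ♙ · · · · ♖│4
3│♙ · · · · · · ·│3
2│· ♙ · ♙ ♙ ♙ ♙ ·│2
1│♖ ♘ ♗ ♕ ♔ ♗ ♘ ·│1
  ─────────────────
  a b c d e f g h


4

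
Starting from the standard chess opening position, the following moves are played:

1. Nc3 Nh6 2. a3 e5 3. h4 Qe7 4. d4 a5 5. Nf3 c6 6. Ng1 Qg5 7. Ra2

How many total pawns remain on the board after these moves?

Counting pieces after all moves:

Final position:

  a b c d e f g h
  ─────────────────
8│♜ ♞ ♝ · ♚ ♝ · ♜│8
7│· ♟ · ♟ · ♟ ♟ ♟│7
6│· · ♟ · · · · ♞│6
5│♟ · · · ♟ · ♛ ·│5
4│· · · ♙ · · · ♙│4
3│♙ · ♘ · · · · ·│3
2│♖ ♙ ♙ · ♙ ♙ ♙ ·│2
1│· · ♗ ♕ ♔ ♗ ♘ ♖│1
  ─────────────────
  a b c d e f g h


16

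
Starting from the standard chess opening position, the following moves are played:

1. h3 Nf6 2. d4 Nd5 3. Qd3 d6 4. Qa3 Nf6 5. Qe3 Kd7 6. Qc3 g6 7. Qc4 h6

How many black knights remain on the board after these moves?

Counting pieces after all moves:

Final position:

  a b c d e f g h
  ─────────────────
8│♜ ♞ ♝ ♛ · ♝ · ♜│8
7│♟ ♟ ♟ ♚ ♟ ♟ · ·│7
6│· · · ♟ · ♞ ♟ ♟│6
5│· · · · · · · ·│5
4│· · ♕ ♙ · · · ·│4
3│· · · · · · · ♙│3
2│♙ ♙ ♙ · ♙ ♙ ♙ ·│2
1│♖ ♘ ♗ · ♔ ♗ ♘ ♖│1
  ─────────────────
  a b c d e f g h


2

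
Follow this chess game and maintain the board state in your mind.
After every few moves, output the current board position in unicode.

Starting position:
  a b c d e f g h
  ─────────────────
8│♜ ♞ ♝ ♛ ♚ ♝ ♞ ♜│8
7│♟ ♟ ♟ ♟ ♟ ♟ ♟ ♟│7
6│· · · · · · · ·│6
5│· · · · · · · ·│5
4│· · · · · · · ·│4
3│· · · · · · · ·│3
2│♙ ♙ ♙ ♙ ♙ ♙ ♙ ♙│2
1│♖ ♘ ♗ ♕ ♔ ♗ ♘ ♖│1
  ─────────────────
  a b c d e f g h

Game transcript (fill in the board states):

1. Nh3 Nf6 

  a b c d e f g h
  ─────────────────
8│♜ ♞ ♝ ♛ ♚ ♝ · ♜│8
7│♟ ♟ ♟ ♟ ♟ ♟ ♟ ♟│7
6│· · · · · ♞ · ·│6
5│· · · · · · · ·│5
4│· · · · · · · ·│4
3│· · · · · · · ♘│3
2│♙ ♙ ♙ ♙ ♙ ♙ ♙ ♙│2
1│♖ ♘ ♗ ♕ ♔ ♗ · ♖│1
  ─────────────────
  a b c d e f g h

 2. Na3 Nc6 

  a b c d e f g h
  ─────────────────
8│♜ · ♝ ♛ ♚ ♝ · ♜│8
7│♟ ♟ ♟ ♟ ♟ ♟ ♟ ♟│7
6│· · ♞ · · ♞ · ·│6
5│· · · · · · · ·│5
4│· · · · · · · ·│4
3│♘ · · · · · · ♘│3
2│♙ ♙ ♙ ♙ ♙ ♙ ♙ ♙│2
1│♖ · ♗ ♕ ♔ ♗ · ♖│1
  ─────────────────
  a b c d e f g h

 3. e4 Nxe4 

  a b c d e f g h
  ─────────────────
8│♜ · ♝ ♛ ♚ ♝ · ♜│8
7│♟ ♟ ♟ ♟ ♟ ♟ ♟ ♟│7
6│· · ♞ · · · · ·│6
5│· · · · · · · ·│5
4│· · · · ♞ · · ·│4
3│♘ · · · · · · ♘│3
2│♙ ♙ ♙ ♙ · ♙ ♙ ♙│2
1│♖ · ♗ ♕ ♔ ♗ · ♖│1
  ─────────────────
  a b c d e f g h

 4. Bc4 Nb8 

  a b c d e f g h
  ─────────────────
8│♜ ♞ ♝ ♛ ♚ ♝ · ♜│8
7│♟ ♟ ♟ ♟ ♟ ♟ ♟ ♟│7
6│· · · · · · · ·│6
5│· · · · · · · ·│5
4│· · ♗ · ♞ · · ·│4
3│♘ · · · · · · ♘│3
2│♙ ♙ ♙ ♙ · ♙ ♙ ♙│2
1│♖ · ♗ ♕ ♔ · · ♖│1
  ─────────────────
  a b c d e f g h



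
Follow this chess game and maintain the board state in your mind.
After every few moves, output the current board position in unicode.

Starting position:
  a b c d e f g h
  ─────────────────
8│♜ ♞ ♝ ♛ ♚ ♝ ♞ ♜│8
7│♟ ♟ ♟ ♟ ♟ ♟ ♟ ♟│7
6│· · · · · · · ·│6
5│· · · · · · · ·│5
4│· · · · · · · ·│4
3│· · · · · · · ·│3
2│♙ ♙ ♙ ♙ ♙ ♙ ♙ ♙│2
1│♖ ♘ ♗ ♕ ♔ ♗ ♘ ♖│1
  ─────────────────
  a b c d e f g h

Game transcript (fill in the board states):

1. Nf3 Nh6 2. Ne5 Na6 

  a b c d e f g h
  ─────────────────
8│♜ · ♝ ♛ ♚ ♝ · ♜│8
7│♟ ♟ ♟ ♟ ♟ ♟ ♟ ♟│7
6│♞ · · · · · · ♞│6
5│· · · · ♘ · · ·│5
4│· · · · · · · ·│4
3│· · · · · · · ·│3
2│♙ ♙ ♙ ♙ ♙ ♙ ♙ ♙│2
1│♖ ♘ ♗ ♕ ♔ ♗ · ♖│1
  ─────────────────
  a b c d e f g h

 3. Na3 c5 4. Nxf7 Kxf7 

  a b c d e f g h
  ─────────────────
8│♜ · ♝ ♛ · ♝ · ♜│8
7│♟ ♟ · ♟ ♟ ♚ ♟ ♟│7
6│♞ · · · · · · ♞│6
5│· · ♟ · · · · ·│5
4│· · · · · · · ·│4
3│♘ · · · · · · ·│3
2│♙ ♙ ♙ ♙ ♙ ♙ ♙ ♙│2
1│♖ · ♗ ♕ ♔ ♗ · ♖│1
  ─────────────────
  a b c d e f g h

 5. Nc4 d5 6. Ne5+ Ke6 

  a b c d e f g h
  ─────────────────
8│♜ · ♝ ♛ · ♝ · ♜│8
7│♟ ♟ · · ♟ · ♟ ♟│7
6│♞ · · · ♚ · · ♞│6
5│· · ♟ ♟ ♘ · · ·│5
4│· · · · · · · ·│4
3│· · · · · · · ·│3
2│♙ ♙ ♙ ♙ ♙ ♙ ♙ ♙│2
1│♖ · ♗ ♕ ♔ ♗ · ♖│1
  ─────────────────
  a b c d e f g h



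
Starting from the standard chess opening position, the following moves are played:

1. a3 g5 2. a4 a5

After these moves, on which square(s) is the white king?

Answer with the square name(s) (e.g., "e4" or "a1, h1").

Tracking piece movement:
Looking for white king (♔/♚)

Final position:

  a b c d e f g h
  ─────────────────
8│♜ ♞ ♝ ♛ ♚ ♝ ♞ ♜│8
7│· ♟ ♟ ♟ ♟ ♟ · ♟│7
6│· · · · · · · ·│6
5│♟ · · · · · ♟ ·│5
4│♙ · · · · · · ·│4
3│· · · · · · · ·│3
2│· ♙ ♙ ♙ ♙ ♙ ♙ ♙│2
1│♖ ♘ ♗ ♕ ♔ ♗ ♘ ♖│1
  ─────────────────
  a b c d e f g h


e1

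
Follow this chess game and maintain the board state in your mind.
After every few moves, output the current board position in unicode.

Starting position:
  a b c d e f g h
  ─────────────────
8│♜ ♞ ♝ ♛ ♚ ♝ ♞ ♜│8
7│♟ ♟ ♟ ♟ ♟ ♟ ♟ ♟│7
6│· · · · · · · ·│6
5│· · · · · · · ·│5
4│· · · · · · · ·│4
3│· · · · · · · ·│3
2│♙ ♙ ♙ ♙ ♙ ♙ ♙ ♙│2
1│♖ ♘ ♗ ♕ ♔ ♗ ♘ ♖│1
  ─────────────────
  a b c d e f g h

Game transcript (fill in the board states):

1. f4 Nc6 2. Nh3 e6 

  a b c d e f g h
  ─────────────────
8│♜ · ♝ ♛ ♚ ♝ ♞ ♜│8
7│♟ ♟ ♟ ♟ · ♟ ♟ ♟│7
6│· · ♞ · ♟ · · ·│6
5│· · · · · · · ·│5
4│· · · · · ♙ · ·│4
3│· · · · · · · ♘│3
2│♙ ♙ ♙ ♙ ♙ · ♙ ♙│2
1│♖ ♘ ♗ ♕ ♔ ♗ · ♖│1
  ─────────────────
  a b c d e f g h

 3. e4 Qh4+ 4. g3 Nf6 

  a b c d e f g h
  ─────────────────
8│♜ · ♝ · ♚ ♝ · ♜│8
7│♟ ♟ ♟ ♟ · ♟ ♟ ♟│7
6│· · ♞ · ♟ ♞ · ·│6
5│· · · · · · · ·│5
4│· · · · ♙ ♙ · ♛│4
3│· · · · · · ♙ ♘│3
2│♙ ♙ ♙ ♙ · · · ♙│2
1│♖ ♘ ♗ ♕ ♔ ♗ · ♖│1
  ─────────────────
  a b c d e f g h

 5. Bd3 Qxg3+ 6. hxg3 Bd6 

  a b c d e f g h
  ─────────────────
8│♜ · ♝ · ♚ · · ♜│8
7│♟ ♟ ♟ ♟ · ♟ ♟ ♟│7
6│· · ♞ ♝ ♟ ♞ · ·│6
5│· · · · · · · ·│5
4│· · · · ♙ ♙ · ·│4
3│· · · ♗ · · ♙ ♘│3
2│♙ ♙ ♙ ♙ · · · ·│2
1│♖ ♘ ♗ ♕ ♔ · · ♖│1
  ─────────────────
  a b c d e f g h

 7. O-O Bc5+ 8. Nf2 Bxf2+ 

  a b c d e f g h
  ─────────────────
8│♜ · ♝ · ♚ · · ♜│8
7│♟ ♟ ♟ ♟ · ♟ ♟ ♟│7
6│· · ♞ · ♟ ♞ · ·│6
5│· · · · · · · ·│5
4│· · · · ♙ ♙ · ·│4
3│· · · ♗ · · ♙ ·│3
2│♙ ♙ ♙ ♙ · ♝ · ·│2
1│♖ ♘ ♗ ♕ · ♖ ♔ ·│1
  ─────────────────
  a b c d e f g h

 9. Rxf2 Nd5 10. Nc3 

  a b c d e f g h
  ─────────────────
8│♜ · ♝ · ♚ · · ♜│8
7│♟ ♟ ♟ ♟ · ♟ ♟ ♟│7
6│· · ♞ · ♟ · · ·│6
5│· · · ♞ · · · ·│5
4│· · · · ♙ ♙ · ·│4
3│· · ♘ ♗ · · ♙ ·│3
2│♙ ♙ ♙ ♙ · ♖ · ·│2
1│♖ · ♗ ♕ · · ♔ ·│1
  ─────────────────
  a b c d e f g h


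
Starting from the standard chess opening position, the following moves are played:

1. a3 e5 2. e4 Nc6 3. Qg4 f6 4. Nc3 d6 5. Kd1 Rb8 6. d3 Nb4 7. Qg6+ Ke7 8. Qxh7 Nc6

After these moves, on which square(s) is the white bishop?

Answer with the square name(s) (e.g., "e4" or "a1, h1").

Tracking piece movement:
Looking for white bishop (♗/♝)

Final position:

  a b c d e f g h
  ─────────────────
8│· ♜ ♝ ♛ · ♝ ♞ ♜│8
7│♟ ♟ ♟ · ♚ · ♟ ♕│7
6│· · ♞ ♟ · ♟ · ·│6
5│· · · · ♟ · · ·│5
4│· · · · ♙ · · ·│4
3│♙ · ♘ ♙ · · · ·│3
2│· ♙ ♙ · · ♙ ♙ ♙│2
1│♖ · ♗ ♔ · ♗ ♘ ♖│1
  ─────────────────
  a b c d e f g h


c1, f1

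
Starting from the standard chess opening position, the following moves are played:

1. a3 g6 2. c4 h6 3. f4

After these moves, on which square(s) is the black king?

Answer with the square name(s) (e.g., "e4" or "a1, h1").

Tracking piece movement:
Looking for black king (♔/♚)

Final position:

  a b c d e f g h
  ─────────────────
8│♜ ♞ ♝ ♛ ♚ ♝ ♞ ♜│8
7│♟ ♟ ♟ ♟ ♟ ♟ · ·│7
6│· · · · · · ♟ ♟│6
5│· · · · · · · ·│5
4│· · ♙ · · ♙ · ·│4
3│♙ · · · · · · ·│3
2│· ♙ · ♙ ♙ · ♙ ♙│2
1│♖ ♘ ♗ ♕ ♔ ♗ ♘ ♖│1
  ─────────────────
  a b c d e f g h


e8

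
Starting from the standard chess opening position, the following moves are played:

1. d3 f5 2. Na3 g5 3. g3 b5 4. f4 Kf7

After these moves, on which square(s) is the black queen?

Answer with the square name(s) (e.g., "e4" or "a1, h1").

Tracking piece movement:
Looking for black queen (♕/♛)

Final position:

  a b c d e f g h
  ─────────────────
8│♜ ♞ ♝ ♛ · ♝ ♞ ♜│8
7│♟ · ♟ ♟ ♟ ♚ · ♟│7
6│· · · · · · · ·│6
5│· ♟ · · · ♟ ♟ ·│5
4│· · · · · ♙ · ·│4
3│♘ · · ♙ · · ♙ ·│3
2│♙ ♙ ♙ · ♙ · · ♙│2
1│♖ · ♗ ♕ ♔ ♗ ♘ ♖│1
  ─────────────────
  a b c d e f g h


d8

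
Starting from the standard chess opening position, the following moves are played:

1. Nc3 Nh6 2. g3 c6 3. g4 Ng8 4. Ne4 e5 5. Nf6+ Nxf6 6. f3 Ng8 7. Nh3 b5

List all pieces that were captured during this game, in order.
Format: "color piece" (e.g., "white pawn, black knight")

Tracking captures:
  Nxf6: captured white knight

white knight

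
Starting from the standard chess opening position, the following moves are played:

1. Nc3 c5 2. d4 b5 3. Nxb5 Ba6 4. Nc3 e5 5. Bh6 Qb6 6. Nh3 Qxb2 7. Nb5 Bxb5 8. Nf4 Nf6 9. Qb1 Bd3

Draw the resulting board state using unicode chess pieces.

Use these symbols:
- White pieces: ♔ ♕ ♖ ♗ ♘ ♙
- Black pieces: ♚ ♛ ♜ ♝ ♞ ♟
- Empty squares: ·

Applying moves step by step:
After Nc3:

♜ ♞ ♝ ♛ ♚ ♝ ♞ ♜
♟ ♟ ♟ ♟ ♟ ♟ ♟ ♟
· · · · · · · ·
· · · · · · · ·
· · · · · · · ·
· · ♘ · · · · ·
♙ ♙ ♙ ♙ ♙ ♙ ♙ ♙
♖ · ♗ ♕ ♔ ♗ ♘ ♖


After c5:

♜ ♞ ♝ ♛ ♚ ♝ ♞ ♜
♟ ♟ · ♟ ♟ ♟ ♟ ♟
· · · · · · · ·
· · ♟ · · · · ·
· · · · · · · ·
· · ♘ · · · · ·
♙ ♙ ♙ ♙ ♙ ♙ ♙ ♙
♖ · ♗ ♕ ♔ ♗ ♘ ♖


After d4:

♜ ♞ ♝ ♛ ♚ ♝ ♞ ♜
♟ ♟ · ♟ ♟ ♟ ♟ ♟
· · · · · · · ·
· · ♟ · · · · ·
· · · ♙ · · · ·
· · ♘ · · · · ·
♙ ♙ ♙ · ♙ ♙ ♙ ♙
♖ · ♗ ♕ ♔ ♗ ♘ ♖


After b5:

♜ ♞ ♝ ♛ ♚ ♝ ♞ ♜
♟ · · ♟ ♟ ♟ ♟ ♟
· · · · · · · ·
· ♟ ♟ · · · · ·
· · · ♙ · · · ·
· · ♘ · · · · ·
♙ ♙ ♙ · ♙ ♙ ♙ ♙
♖ · ♗ ♕ ♔ ♗ ♘ ♖


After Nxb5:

♜ ♞ ♝ ♛ ♚ ♝ ♞ ♜
♟ · · ♟ ♟ ♟ ♟ ♟
· · · · · · · ·
· ♘ ♟ · · · · ·
· · · ♙ · · · ·
· · · · · · · ·
♙ ♙ ♙ · ♙ ♙ ♙ ♙
♖ · ♗ ♕ ♔ ♗ ♘ ♖


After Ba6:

♜ ♞ · ♛ ♚ ♝ ♞ ♜
♟ · · ♟ ♟ ♟ ♟ ♟
♝ · · · · · · ·
· ♘ ♟ · · · · ·
· · · ♙ · · · ·
· · · · · · · ·
♙ ♙ ♙ · ♙ ♙ ♙ ♙
♖ · ♗ ♕ ♔ ♗ ♘ ♖


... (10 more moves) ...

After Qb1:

♜ ♞ · · ♚ ♝ · ♜
♟ · · ♟ · ♟ ♟ ♟
· · · · · ♞ · ♗
· ♝ ♟ · ♟ · · ·
· · · ♙ · ♘ · ·
· · · · · · · ·
♙ ♛ ♙ · ♙ ♙ ♙ ♙
♖ ♕ · · ♔ ♗ · ♖


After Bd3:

♜ ♞ · · ♚ ♝ · ♜
♟ · · ♟ · ♟ ♟ ♟
· · · · · ♞ · ♗
· · ♟ · ♟ · · ·
· · · ♙ · ♘ · ·
· · · ♝ · · · ·
♙ ♛ ♙ · ♙ ♙ ♙ ♙
♖ ♕ · · ♔ ♗ · ♖



  a b c d e f g h
  ─────────────────
8│♜ ♞ · · ♚ ♝ · ♜│8
7│♟ · · ♟ · ♟ ♟ ♟│7
6│· · · · · ♞ · ♗│6
5│· · ♟ · ♟ · · ·│5
4│· · · ♙ · ♘ · ·│4
3│· · · ♝ · · · ·│3
2│♙ ♛ ♙ · ♙ ♙ ♙ ♙│2
1│♖ ♕ · · ♔ ♗ · ♖│1
  ─────────────────
  a b c d e f g h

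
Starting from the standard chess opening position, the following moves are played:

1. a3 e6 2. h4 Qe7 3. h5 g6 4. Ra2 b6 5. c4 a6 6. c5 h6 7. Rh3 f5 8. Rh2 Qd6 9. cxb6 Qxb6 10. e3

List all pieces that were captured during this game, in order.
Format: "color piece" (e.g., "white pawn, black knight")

Tracking captures:
  cxb6: captured black pawn
  Qxb6: captured white pawn

black pawn, white pawn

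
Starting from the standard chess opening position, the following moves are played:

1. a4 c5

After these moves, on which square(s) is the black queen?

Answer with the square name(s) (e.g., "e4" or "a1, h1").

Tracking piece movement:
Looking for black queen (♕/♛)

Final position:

  a b c d e f g h
  ─────────────────
8│♜ ♞ ♝ ♛ ♚ ♝ ♞ ♜│8
7│♟ ♟ · ♟ ♟ ♟ ♟ ♟│7
6│· · · · · · · ·│6
5│· · ♟ · · · · ·│5
4│♙ · · · · · · ·│4
3│· · · · · · · ·│3
2│· ♙ ♙ ♙ ♙ ♙ ♙ ♙│2
1│♖ ♘ ♗ ♕ ♔ ♗ ♘ ♖│1
  ─────────────────
  a b c d e f g h


d8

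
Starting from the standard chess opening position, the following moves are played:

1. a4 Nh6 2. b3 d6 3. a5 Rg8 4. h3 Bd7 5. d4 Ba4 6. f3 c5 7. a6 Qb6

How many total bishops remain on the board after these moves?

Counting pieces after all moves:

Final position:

  a b c d e f g h
  ─────────────────
8│♜ ♞ · · ♚ ♝ ♜ ·│8
7│♟ ♟ · · ♟ ♟ ♟ ♟│7
6│♙ ♛ · ♟ · · · ♞│6
5│· · ♟ · · · · ·│5
4│♝ · · ♙ · · · ·│4
3│· ♙ · · · ♙ · ♙│3
2│· · ♙ · ♙ · ♙ ·│2
1│♖ ♘ ♗ ♕ ♔ ♗ ♘ ♖│1
  ─────────────────
  a b c d e f g h


4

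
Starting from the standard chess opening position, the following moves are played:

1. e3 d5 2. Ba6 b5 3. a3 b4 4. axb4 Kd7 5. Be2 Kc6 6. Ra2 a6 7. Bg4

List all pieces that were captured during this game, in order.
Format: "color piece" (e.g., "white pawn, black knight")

Tracking captures:
  axb4: captured black pawn

black pawn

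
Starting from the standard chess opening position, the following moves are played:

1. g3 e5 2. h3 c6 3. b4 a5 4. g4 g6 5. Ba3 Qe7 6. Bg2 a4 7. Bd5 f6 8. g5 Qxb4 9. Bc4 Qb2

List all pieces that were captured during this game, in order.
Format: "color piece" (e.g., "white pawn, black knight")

Tracking captures:
  Qxb4: captured white pawn

white pawn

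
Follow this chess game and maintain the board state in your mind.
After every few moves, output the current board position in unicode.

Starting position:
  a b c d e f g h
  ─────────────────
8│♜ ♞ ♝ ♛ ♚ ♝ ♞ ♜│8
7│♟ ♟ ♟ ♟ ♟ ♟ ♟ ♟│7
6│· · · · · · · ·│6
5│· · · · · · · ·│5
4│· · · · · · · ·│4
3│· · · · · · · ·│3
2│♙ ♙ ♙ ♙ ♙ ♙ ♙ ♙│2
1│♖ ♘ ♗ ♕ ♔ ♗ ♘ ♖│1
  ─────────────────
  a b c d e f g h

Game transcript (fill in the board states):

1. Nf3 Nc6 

  a b c d e f g h
  ─────────────────
8│♜ · ♝ ♛ ♚ ♝ ♞ ♜│8
7│♟ ♟ ♟ ♟ ♟ ♟ ♟ ♟│7
6│· · ♞ · · · · ·│6
5│· · · · · · · ·│5
4│· · · · · · · ·│4
3│· · · · · ♘ · ·│3
2│♙ ♙ ♙ ♙ ♙ ♙ ♙ ♙│2
1│♖ ♘ ♗ ♕ ♔ ♗ · ♖│1
  ─────────────────
  a b c d e f g h

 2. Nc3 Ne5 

  a b c d e f g h
  ─────────────────
8│♜ · ♝ ♛ ♚ ♝ ♞ ♜│8
7│♟ ♟ ♟ ♟ ♟ ♟ ♟ ♟│7
6│· · · · · · · ·│6
5│· · · · ♞ · · ·│5
4│· · · · · · · ·│4
3│· · ♘ · · ♘ · ·│3
2│♙ ♙ ♙ ♙ ♙ ♙ ♙ ♙│2
1│♖ · ♗ ♕ ♔ ♗ · ♖│1
  ─────────────────
  a b c d e f g h

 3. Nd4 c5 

  a b c d e f g h
  ─────────────────
8│♜ · ♝ ♛ ♚ ♝ ♞ ♜│8
7│♟ ♟ · ♟ ♟ ♟ ♟ ♟│7
6│· · · · · · · ·│6
5│· · ♟ · ♞ · · ·│5
4│· · · ♘ · · · ·│4
3│· · ♘ · · · · ·│3
2│♙ ♙ ♙ ♙ ♙ ♙ ♙ ♙│2
1│♖ · ♗ ♕ ♔ ♗ · ♖│1
  ─────────────────
  a b c d e f g h



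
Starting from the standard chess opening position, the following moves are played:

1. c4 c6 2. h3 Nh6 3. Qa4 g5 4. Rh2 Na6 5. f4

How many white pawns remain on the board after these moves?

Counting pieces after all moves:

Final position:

  a b c d e f g h
  ─────────────────
8│♜ · ♝ ♛ ♚ ♝ · ♜│8
7│♟ ♟ · ♟ ♟ ♟ · ♟│7
6│♞ · ♟ · · · · ♞│6
5│· · · · · · ♟ ·│5
4│♕ · ♙ · · ♙ · ·│4
3│· · · · · · · ♙│3
2│♙ ♙ · ♙ ♙ · ♙ ♖│2
1│♖ ♘ ♗ · ♔ ♗ ♘ ·│1
  ─────────────────
  a b c d e f g h


8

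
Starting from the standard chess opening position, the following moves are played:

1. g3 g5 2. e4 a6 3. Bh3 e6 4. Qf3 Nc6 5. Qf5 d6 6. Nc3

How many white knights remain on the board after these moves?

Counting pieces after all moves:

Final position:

  a b c d e f g h
  ─────────────────
8│♜ · ♝ ♛ ♚ ♝ ♞ ♜│8
7│· ♟ ♟ · · ♟ · ♟│7
6│♟ · ♞ ♟ ♟ · · ·│6
5│· · · · · ♕ ♟ ·│5
4│· · · · ♙ · · ·│4
3│· · ♘ · · · ♙ ♗│3
2│♙ ♙ ♙ ♙ · ♙ · ♙│2
1│♖ · ♗ · ♔ · ♘ ♖│1
  ─────────────────
  a b c d e f g h


2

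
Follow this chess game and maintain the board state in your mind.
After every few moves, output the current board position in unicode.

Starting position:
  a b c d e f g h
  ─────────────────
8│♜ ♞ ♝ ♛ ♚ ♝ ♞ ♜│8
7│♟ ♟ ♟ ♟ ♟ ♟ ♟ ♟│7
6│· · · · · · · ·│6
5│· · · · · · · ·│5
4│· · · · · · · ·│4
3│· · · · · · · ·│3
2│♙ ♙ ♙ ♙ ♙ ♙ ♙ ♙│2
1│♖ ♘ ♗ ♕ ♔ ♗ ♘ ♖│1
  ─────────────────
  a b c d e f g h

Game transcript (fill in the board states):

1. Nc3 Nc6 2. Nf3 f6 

  a b c d e f g h
  ─────────────────
8│♜ · ♝ ♛ ♚ ♝ ♞ ♜│8
7│♟ ♟ ♟ ♟ ♟ · ♟ ♟│7
6│· · ♞ · · ♟ · ·│6
5│· · · · · · · ·│5
4│· · · · · · · ·│4
3│· · ♘ · · ♘ · ·│3
2│♙ ♙ ♙ ♙ ♙ ♙ ♙ ♙│2
1│♖ · ♗ ♕ ♔ ♗ · ♖│1
  ─────────────────
  a b c d e f g h

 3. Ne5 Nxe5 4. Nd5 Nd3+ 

  a b c d e f g h
  ─────────────────
8│♜ · ♝ ♛ ♚ ♝ ♞ ♜│8
7│♟ ♟ ♟ ♟ ♟ · ♟ ♟│7
6│· · · · · ♟ · ·│6
5│· · · ♘ · · · ·│5
4│· · · · · · · ·│4
3│· · · ♞ · · · ·│3
2│♙ ♙ ♙ ♙ ♙ ♙ ♙ ♙│2
1│♖ · ♗ ♕ ♔ ♗ · ♖│1
  ─────────────────
  a b c d e f g h

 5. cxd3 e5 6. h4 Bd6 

  a b c d e f g h
  ─────────────────
8│♜ · ♝ ♛ ♚ · ♞ ♜│8
7│♟ ♟ ♟ ♟ · · ♟ ♟│7
6│· · · ♝ · ♟ · ·│6
5│· · · ♘ ♟ · · ·│5
4│· · · · · · · ♙│4
3│· · · ♙ · · · ·│3
2│♙ ♙ · ♙ ♙ ♙ ♙ ·│2
1│♖ · ♗ ♕ ♔ ♗ · ♖│1
  ─────────────────
  a b c d e f g h

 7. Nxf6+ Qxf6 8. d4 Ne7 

  a b c d e f g h
  ─────────────────
8│♜ · ♝ · ♚ · · ♜│8
7│♟ ♟ ♟ ♟ ♞ · ♟ ♟│7
6│· · · ♝ · ♛ · ·│6
5│· · · · ♟ · · ·│5
4│· · · ♙ · · · ♙│4
3│· · · · · · · ·│3
2│♙ ♙ · ♙ ♙ ♙ ♙ ·│2
1│♖ · ♗ ♕ ♔ ♗ · ♖│1
  ─────────────────
  a b c d e f g h

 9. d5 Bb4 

  a b c d e f g h
  ─────────────────
8│♜ · ♝ · ♚ · · ♜│8
7│♟ ♟ ♟ ♟ ♞ · ♟ ♟│7
6│· · · · · ♛ · ·│6
5│· · · ♙ ♟ · · ·│5
4│· ♝ · · · · · ♙│4
3│· · · · · · · ·│3
2│♙ ♙ · ♙ ♙ ♙ ♙ ·│2
1│♖ · ♗ ♕ ♔ ♗ · ♖│1
  ─────────────────
  a b c d e f g h


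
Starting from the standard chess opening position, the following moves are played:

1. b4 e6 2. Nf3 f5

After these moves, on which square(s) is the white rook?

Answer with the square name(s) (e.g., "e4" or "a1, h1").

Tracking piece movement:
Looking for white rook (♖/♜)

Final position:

  a b c d e f g h
  ─────────────────
8│♜ ♞ ♝ ♛ ♚ ♝ ♞ ♜│8
7│♟ ♟ ♟ ♟ · · ♟ ♟│7
6│· · · · ♟ · · ·│6
5│· · · · · ♟ · ·│5
4│· ♙ · · · · · ·│4
3│· · · · · ♘ · ·│3
2│♙ · ♙ ♙ ♙ ♙ ♙ ♙│2
1│♖ ♘ ♗ ♕ ♔ ♗ · ♖│1
  ─────────────────
  a b c d e f g h


a1, h1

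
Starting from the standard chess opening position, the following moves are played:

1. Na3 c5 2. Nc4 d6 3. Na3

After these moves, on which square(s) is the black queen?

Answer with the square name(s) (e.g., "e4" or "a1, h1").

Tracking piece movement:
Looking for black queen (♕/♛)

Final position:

  a b c d e f g h
  ─────────────────
8│♜ ♞ ♝ ♛ ♚ ♝ ♞ ♜│8
7│♟ ♟ · · ♟ ♟ ♟ ♟│7
6│· · · ♟ · · · ·│6
5│· · ♟ · · · · ·│5
4│· · · · · · · ·│4
3│♘ · · · · · · ·│3
2│♙ ♙ ♙ ♙ ♙ ♙ ♙ ♙│2
1│♖ · ♗ ♕ ♔ ♗ ♘ ♖│1
  ─────────────────
  a b c d e f g h


d8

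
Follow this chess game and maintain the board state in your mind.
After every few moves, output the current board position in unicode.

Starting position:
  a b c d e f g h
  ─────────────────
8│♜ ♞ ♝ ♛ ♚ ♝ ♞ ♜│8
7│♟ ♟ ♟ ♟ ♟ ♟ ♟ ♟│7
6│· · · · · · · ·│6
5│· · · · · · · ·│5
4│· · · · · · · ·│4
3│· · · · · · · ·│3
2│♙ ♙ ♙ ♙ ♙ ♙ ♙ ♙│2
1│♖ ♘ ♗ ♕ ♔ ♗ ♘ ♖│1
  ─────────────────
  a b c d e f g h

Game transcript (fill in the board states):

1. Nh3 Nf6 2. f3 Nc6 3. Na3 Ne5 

  a b c d e f g h
  ─────────────────
8│♜ · ♝ ♛ ♚ ♝ · ♜│8
7│♟ ♟ ♟ ♟ ♟ ♟ ♟ ♟│7
6│· · · · · ♞ · ·│6
5│· · · · ♞ · · ·│5
4│· · · · · · · ·│4
3│♘ · · · · ♙ · ♘│3
2│♙ ♙ ♙ ♙ ♙ · ♙ ♙│2
1│♖ · ♗ ♕ ♔ ♗ · ♖│1
  ─────────────────
  a b c d e f g h

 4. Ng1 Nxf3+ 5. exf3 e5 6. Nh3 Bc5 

  a b c d e f g h
  ─────────────────
8│♜ · ♝ ♛ ♚ · · ♜│8
7│♟ ♟ ♟ ♟ · ♟ ♟ ♟│7
6│· · · · · ♞ · ·│6
5│· · ♝ · ♟ · · ·│5
4│· · · · · · · ·│4
3│♘ · · · · ♙ · ♘│3
2│♙ ♙ ♙ ♙ · · ♙ ♙│2
1│♖ · ♗ ♕ ♔ ♗ · ♖│1
  ─────────────────
  a b c d e f g h

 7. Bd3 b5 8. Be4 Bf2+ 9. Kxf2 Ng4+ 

  a b c d e f g h
  ─────────────────
8│♜ · ♝ ♛ ♚ · · ♜│8
7│♟ · ♟ ♟ · ♟ ♟ ♟│7
6│· · · · · · · ·│6
5│· ♟ · · ♟ · · ·│5
4│· · · · ♗ · ♞ ·│4
3│♘ · · · · ♙ · ♘│3
2│♙ ♙ ♙ ♙ · ♔ ♙ ♙│2
1│♖ · ♗ ♕ · · · ♖│1
  ─────────────────
  a b c d e f g h

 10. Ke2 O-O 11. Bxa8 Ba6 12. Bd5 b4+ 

  a b c d e f g h
  ─────────────────
8│· · · ♛ · ♜ ♚ ·│8
7│♟ · ♟ ♟ · ♟ ♟ ♟│7
6│♝ · · · · · · ·│6
5│· · · ♗ ♟ · · ·│5
4│· ♟ · · · · ♞ ·│4
3│♘ · · · · ♙ · ♘│3
2│♙ ♙ ♙ ♙ ♔ · ♙ ♙│2
1│♖ · ♗ ♕ · · · ♖│1
  ─────────────────
  a b c d e f g h



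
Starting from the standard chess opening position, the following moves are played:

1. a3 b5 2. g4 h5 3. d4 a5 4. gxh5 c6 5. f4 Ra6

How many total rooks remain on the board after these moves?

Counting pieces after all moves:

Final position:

  a b c d e f g h
  ─────────────────
8│· ♞ ♝ ♛ ♚ ♝ ♞ ♜│8
7│· · · ♟ ♟ ♟ ♟ ·│7
6│♜ · ♟ · · · · ·│6
5│♟ ♟ · · · · · ♙│5
4│· · · ♙ · ♙ · ·│4
3│♙ · · · · · · ·│3
2│· ♙ ♙ · ♙ · · ♙│2
1│♖ ♘ ♗ ♕ ♔ ♗ ♘ ♖│1
  ─────────────────
  a b c d e f g h


4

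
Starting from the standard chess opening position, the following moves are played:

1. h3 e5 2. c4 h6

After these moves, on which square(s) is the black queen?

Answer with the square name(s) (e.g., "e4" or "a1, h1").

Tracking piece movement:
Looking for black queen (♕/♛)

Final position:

  a b c d e f g h
  ─────────────────
8│♜ ♞ ♝ ♛ ♚ ♝ ♞ ♜│8
7│♟ ♟ ♟ ♟ · ♟ ♟ ·│7
6│· · · · · · · ♟│6
5│· · · · ♟ · · ·│5
4│· · ♙ · · · · ·│4
3│· · · · · · · ♙│3
2│♙ ♙ · ♙ ♙ ♙ ♙ ·│2
1│♖ ♘ ♗ ♕ ♔ ♗ ♘ ♖│1
  ─────────────────
  a b c d e f g h


d8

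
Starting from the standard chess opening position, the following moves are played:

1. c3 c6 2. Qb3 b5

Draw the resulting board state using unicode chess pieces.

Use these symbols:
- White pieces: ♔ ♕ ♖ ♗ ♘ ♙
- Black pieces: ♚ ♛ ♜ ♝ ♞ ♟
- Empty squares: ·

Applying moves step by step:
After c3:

♜ ♞ ♝ ♛ ♚ ♝ ♞ ♜
♟ ♟ ♟ ♟ ♟ ♟ ♟ ♟
· · · · · · · ·
· · · · · · · ·
· · · · · · · ·
· · ♙ · · · · ·
♙ ♙ · ♙ ♙ ♙ ♙ ♙
♖ ♘ ♗ ♕ ♔ ♗ ♘ ♖


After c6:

♜ ♞ ♝ ♛ ♚ ♝ ♞ ♜
♟ ♟ · ♟ ♟ ♟ ♟ ♟
· · ♟ · · · · ·
· · · · · · · ·
· · · · · · · ·
· · ♙ · · · · ·
♙ ♙ · ♙ ♙ ♙ ♙ ♙
♖ ♘ ♗ ♕ ♔ ♗ ♘ ♖


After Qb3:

♜ ♞ ♝ ♛ ♚ ♝ ♞ ♜
♟ ♟ · ♟ ♟ ♟ ♟ ♟
· · ♟ · · · · ·
· · · · · · · ·
· · · · · · · ·
· ♕ ♙ · · · · ·
♙ ♙ · ♙ ♙ ♙ ♙ ♙
♖ ♘ ♗ · ♔ ♗ ♘ ♖


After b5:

♜ ♞ ♝ ♛ ♚ ♝ ♞ ♜
♟ · · ♟ ♟ ♟ ♟ ♟
· · ♟ · · · · ·
· ♟ · · · · · ·
· · · · · · · ·
· ♕ ♙ · · · · ·
♙ ♙ · ♙ ♙ ♙ ♙ ♙
♖ ♘ ♗ · ♔ ♗ ♘ ♖



  a b c d e f g h
  ─────────────────
8│♜ ♞ ♝ ♛ ♚ ♝ ♞ ♜│8
7│♟ · · ♟ ♟ ♟ ♟ ♟│7
6│· · ♟ · · · · ·│6
5│· ♟ · · · · · ·│5
4│· · · · · · · ·│4
3│· ♕ ♙ · · · · ·│3
2│♙ ♙ · ♙ ♙ ♙ ♙ ♙│2
1│♖ ♘ ♗ · ♔ ♗ ♘ ♖│1
  ─────────────────
  a b c d e f g h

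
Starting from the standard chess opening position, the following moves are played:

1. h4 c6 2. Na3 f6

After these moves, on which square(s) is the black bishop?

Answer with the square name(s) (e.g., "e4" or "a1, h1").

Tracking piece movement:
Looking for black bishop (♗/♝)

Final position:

  a b c d e f g h
  ─────────────────
8│♜ ♞ ♝ ♛ ♚ ♝ ♞ ♜│8
7│♟ ♟ · ♟ ♟ · ♟ ♟│7
6│· · ♟ · · ♟ · ·│6
5│· · · · · · · ·│5
4│· · · · · · · ♙│4
3│♘ · · · · · · ·│3
2│♙ ♙ ♙ ♙ ♙ ♙ ♙ ·│2
1│♖ · ♗ ♕ ♔ ♗ ♘ ♖│1
  ─────────────────
  a b c d e f g h


c8, f8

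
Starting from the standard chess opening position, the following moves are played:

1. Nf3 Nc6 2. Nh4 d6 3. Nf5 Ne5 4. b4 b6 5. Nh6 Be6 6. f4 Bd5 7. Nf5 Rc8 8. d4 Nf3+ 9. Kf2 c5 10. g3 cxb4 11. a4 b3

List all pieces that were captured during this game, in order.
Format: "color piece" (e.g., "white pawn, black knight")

Tracking captures:
  cxb4: captured white pawn

white pawn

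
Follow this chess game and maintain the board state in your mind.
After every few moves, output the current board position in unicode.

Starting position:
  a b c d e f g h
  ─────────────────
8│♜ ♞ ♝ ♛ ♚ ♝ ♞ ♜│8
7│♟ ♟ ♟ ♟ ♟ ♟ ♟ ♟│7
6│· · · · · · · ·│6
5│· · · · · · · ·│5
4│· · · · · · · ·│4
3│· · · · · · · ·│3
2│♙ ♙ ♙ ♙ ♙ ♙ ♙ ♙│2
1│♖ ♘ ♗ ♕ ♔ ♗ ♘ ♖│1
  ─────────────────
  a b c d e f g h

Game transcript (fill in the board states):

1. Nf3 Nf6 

  a b c d e f g h
  ─────────────────
8│♜ ♞ ♝ ♛ ♚ ♝ · ♜│8
7│♟ ♟ ♟ ♟ ♟ ♟ ♟ ♟│7
6│· · · · · ♞ · ·│6
5│· · · · · · · ·│5
4│· · · · · · · ·│4
3│· · · · · ♘ · ·│3
2│♙ ♙ ♙ ♙ ♙ ♙ ♙ ♙│2
1│♖ ♘ ♗ ♕ ♔ ♗ · ♖│1
  ─────────────────
  a b c d e f g h

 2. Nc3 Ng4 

  a b c d e f g h
  ─────────────────
8│♜ ♞ ♝ ♛ ♚ ♝ · ♜│8
7│♟ ♟ ♟ ♟ ♟ ♟ ♟ ♟│7
6│· · · · · · · ·│6
5│· · · · · · · ·│5
4│· · · · · · ♞ ·│4
3│· · ♘ · · ♘ · ·│3
2│♙ ♙ ♙ ♙ ♙ ♙ ♙ ♙│2
1│♖ · ♗ ♕ ♔ ♗ · ♖│1
  ─────────────────
  a b c d e f g h

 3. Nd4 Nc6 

  a b c d e f g h
  ─────────────────
8│♜ · ♝ ♛ ♚ ♝ · ♜│8
7│♟ ♟ ♟ ♟ ♟ ♟ ♟ ♟│7
6│· · ♞ · · · · ·│6
5│· · · · · · · ·│5
4│· · · ♘ · · ♞ ·│4
3│· · ♘ · · · · ·│3
2│♙ ♙ ♙ ♙ ♙ ♙ ♙ ♙│2
1│♖ · ♗ ♕ ♔ ♗ · ♖│1
  ─────────────────
  a b c d e f g h

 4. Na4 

  a b c d e f g h
  ─────────────────
8│♜ · ♝ ♛ ♚ ♝ · ♜│8
7│♟ ♟ ♟ ♟ ♟ ♟ ♟ ♟│7
6│· · ♞ · · · · ·│6
5│· · · · · · · ·│5
4│♘ · · ♘ · · ♞ ·│4
3│· · · · · · · ·│3
2│♙ ♙ ♙ ♙ ♙ ♙ ♙ ♙│2
1│♖ · ♗ ♕ ♔ ♗ · ♖│1
  ─────────────────
  a b c d e f g h
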